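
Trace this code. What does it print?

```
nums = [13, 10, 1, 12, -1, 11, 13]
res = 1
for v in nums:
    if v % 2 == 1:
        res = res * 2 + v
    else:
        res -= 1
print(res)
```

255

v=13: odd, res = 1*2+13 = 15
v=10: not odd, res = 15-1 = 14
v=1: odd, res = 14*2+1 = 29
v=12: not odd, res = 29-1 = 28
v=-1: odd, res = 28*2+(-1) = 55
v=11: odd, res = 55*2+11 = 121
v=13: odd, res = 121*2+13 = 255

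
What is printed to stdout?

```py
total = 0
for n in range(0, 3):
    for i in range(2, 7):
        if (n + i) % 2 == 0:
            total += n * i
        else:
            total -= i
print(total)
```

4

n=0,i=2: even sum, total = 0+0 = 0
n=0,i=3: odd sum, total = 0-3 = -3
n=0,i=4: even sum, total = (-3)+0 = -3
n=0,i=5: odd sum, total = (-3)-5 = -8
n=0,i=6: even sum, total = (-8)+0 = -8
n=1,i=2: odd sum, total = (-8)-2 = -10
n=1,i=3: even sum, total = (-10)+3 = -7
n=1,i=4: odd sum, total = (-7)-4 = -11
n=1,i=5: even sum, total = (-11)+5 = -6
n=1,i=6: odd sum, total = (-6)-6 = -12
n=2,i=2: even sum, total = (-12)+4 = -8
n=2,i=3: odd sum, total = (-8)-3 = -11
n=2,i=4: even sum, total = (-11)+8 = -3
n=2,i=5: odd sum, total = (-3)-5 = -8
n=2,i=6: even sum, total = (-8)+12 = 4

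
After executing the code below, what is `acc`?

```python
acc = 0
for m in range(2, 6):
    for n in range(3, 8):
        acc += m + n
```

170

m=2,n=3: acc = 0+5 = 5
m=2,n=4: acc = 5+6 = 11
m=2,n=5: acc = 11+7 = 18
m=2,n=6: acc = 18+8 = 26
m=2,n=7: acc = 26+9 = 35
m=3,n=3: acc = 35+6 = 41
m=3,n=4: acc = 41+7 = 48
m=3,n=5: acc = 48+8 = 56
m=3,n=6: acc = 56+9 = 65
m=3,n=7: acc = 65+10 = 75
m=4,n=3: acc = 75+7 = 82
m=4,n=4: acc = 82+8 = 90
m=4,n=5: acc = 90+9 = 99
m=4,n=6: acc = 99+10 = 109
m=4,n=7: acc = 109+11 = 120
m=5,n=3: acc = 120+8 = 128
m=5,n=4: acc = 128+9 = 137
m=5,n=5: acc = 137+10 = 147
m=5,n=6: acc = 147+11 = 158
m=5,n=7: acc = 158+12 = 170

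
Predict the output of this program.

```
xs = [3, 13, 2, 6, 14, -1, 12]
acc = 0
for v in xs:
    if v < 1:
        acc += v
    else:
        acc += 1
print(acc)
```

v=3: not <1, acc = 0+1 = 1
v=13: not <1, acc = 1+1 = 2
v=2: not <1, acc = 2+1 = 3
v=6: not <1, acc = 3+1 = 4
v=14: not <1, acc = 4+1 = 5
v=-1: <1, acc = 5+(-1) = 4
v=12: not <1, acc = 4+1 = 5

5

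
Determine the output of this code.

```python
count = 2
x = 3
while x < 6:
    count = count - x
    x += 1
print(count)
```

-10

x=3: count = 2-3 = -1
x=4: count = (-1)-4 = -5
x=5: count = (-5)-5 = -10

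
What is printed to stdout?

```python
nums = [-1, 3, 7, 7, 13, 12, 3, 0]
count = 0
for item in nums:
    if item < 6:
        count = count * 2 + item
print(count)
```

item=-1: <6, count = 0*2+(-1) = -1
item=3: <6, count = (-1)*2+3 = 1
item=7: not <6
item=7: not <6
item=13: not <6
item=12: not <6
item=3: <6, count = 1*2+3 = 5
item=0: <6, count = 5*2+0 = 10

10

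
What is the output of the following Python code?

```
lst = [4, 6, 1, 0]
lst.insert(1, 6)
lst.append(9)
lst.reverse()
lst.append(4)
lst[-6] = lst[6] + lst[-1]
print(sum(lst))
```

insert 6 at 1 → [4, 6, 6, 1, 0]
append 9 → [4, 6, 6, 1, 0, 9]
reverse → [9, 0, 1, 6, 6, 4]
append 4 → [9, 0, 1, 6, 6, 4, 4]
lst[-6] = lst[6]+lst[-1] = 4+4 = 8 → [9, 8, 1, 6, 6, 4, 4]
sum = 38

38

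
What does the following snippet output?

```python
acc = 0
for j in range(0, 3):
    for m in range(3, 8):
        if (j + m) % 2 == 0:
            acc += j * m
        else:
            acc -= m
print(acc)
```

j=0,m=3: odd sum, acc = 0-3 = -3
j=0,m=4: even sum, acc = (-3)+0 = -3
j=0,m=5: odd sum, acc = (-3)-5 = -8
j=0,m=6: even sum, acc = (-8)+0 = -8
j=0,m=7: odd sum, acc = (-8)-7 = -15
j=1,m=3: even sum, acc = (-15)+3 = -12
j=1,m=4: odd sum, acc = (-12)-4 = -16
j=1,m=5: even sum, acc = (-16)+5 = -11
j=1,m=6: odd sum, acc = (-11)-6 = -17
j=1,m=7: even sum, acc = (-17)+7 = -10
j=2,m=3: odd sum, acc = (-10)-3 = -13
j=2,m=4: even sum, acc = (-13)+8 = -5
j=2,m=5: odd sum, acc = (-5)-5 = -10
j=2,m=6: even sum, acc = (-10)+12 = 2
j=2,m=7: odd sum, acc = 2-7 = -5

-5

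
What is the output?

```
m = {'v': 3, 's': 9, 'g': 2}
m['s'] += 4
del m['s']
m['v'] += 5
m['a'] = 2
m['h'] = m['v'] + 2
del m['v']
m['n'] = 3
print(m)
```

{'g': 2, 'a': 2, 'h': 10, 'n': 3}

m['s'] = 9+4 = 13 → {'v': 3, 's': 13, 'g': 2}
del 's' → {'v': 3, 'g': 2}
m['v'] = 3+5 = 8 → {'v': 8, 'g': 2}
m['a'] = 2 → {'v': 8, 'g': 2, 'a': 2}
m['h'] = m['v']+2 = 10 → {'v': 8, 'g': 2, 'a': 2, 'h': 10}
del 'v' → {'g': 2, 'a': 2, 'h': 10}
m['n'] = 3 → {'g': 2, 'a': 2, 'h': 10, 'n': 3}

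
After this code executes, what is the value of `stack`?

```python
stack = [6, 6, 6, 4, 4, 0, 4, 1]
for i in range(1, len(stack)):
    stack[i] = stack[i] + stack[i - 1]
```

i=1: stack[1] = 6+6 = 12 → [6, 12, 6, 4, 4, 0, 4, 1]
i=2: stack[2] = 6+12 = 18 → [6, 12, 18, 4, 4, 0, 4, 1]
i=3: stack[3] = 4+18 = 22 → [6, 12, 18, 22, 4, 0, 4, 1]
i=4: stack[4] = 4+22 = 26 → [6, 12, 18, 22, 26, 0, 4, 1]
i=5: stack[5] = 0+26 = 26 → [6, 12, 18, 22, 26, 26, 4, 1]
i=6: stack[6] = 4+26 = 30 → [6, 12, 18, 22, 26, 26, 30, 1]
i=7: stack[7] = 1+30 = 31 → [6, 12, 18, 22, 26, 26, 30, 31]

[6, 12, 18, 22, 26, 26, 30, 31]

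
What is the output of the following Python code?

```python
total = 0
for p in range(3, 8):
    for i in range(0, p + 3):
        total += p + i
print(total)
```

p=3,i=0: total = 0+3 = 3
p=3,i=1: total = 3+4 = 7
p=3,i=2: total = 7+5 = 12
p=3,i=3: total = 12+6 = 18
p=3,i=4: total = 18+7 = 25
p=3,i=5: total = 25+8 = 33
p=4,i=0: total = 33+4 = 37
p=4,i=1: total = 37+5 = 42
p=4,i=2: total = 42+6 = 48
p=4,i=3: total = 48+7 = 55
p=4,i=4: total = 55+8 = 63
p=4,i=5: total = 63+9 = 72
p=4,i=6: total = 72+10 = 82
p=5,i=0: total = 82+5 = 87
p=5,i=1: total = 87+6 = 93
p=5,i=2: total = 93+7 = 100
p=5,i=3: total = 100+8 = 108
p=5,i=4: total = 108+9 = 117
p=5,i=5: total = 117+10 = 127
p=5,i=6: total = 127+11 = 138
p=5,i=7: total = 138+12 = 150
p=6,i=0: total = 150+6 = 156
p=6,i=1: total = 156+7 = 163
p=6,i=2: total = 163+8 = 171
p=6,i=3: total = 171+9 = 180
p=6,i=4: total = 180+10 = 190
p=6,i=5: total = 190+11 = 201
p=6,i=6: total = 201+12 = 213
p=6,i=7: total = 213+13 = 226
p=6,i=8: total = 226+14 = 240
p=7,i=0: total = 240+7 = 247
p=7,i=1: total = 247+8 = 255
p=7,i=2: total = 255+9 = 264
p=7,i=3: total = 264+10 = 274
p=7,i=4: total = 274+11 = 285
p=7,i=5: total = 285+12 = 297
p=7,i=6: total = 297+13 = 310
p=7,i=7: total = 310+14 = 324
p=7,i=8: total = 324+15 = 339
p=7,i=9: total = 339+16 = 355

355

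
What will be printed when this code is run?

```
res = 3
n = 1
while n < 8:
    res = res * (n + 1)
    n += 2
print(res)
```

n=1: res = 3*2 = 6
n=3: res = 6*4 = 24
n=5: res = 24*6 = 144
n=7: res = 144*8 = 1152

1152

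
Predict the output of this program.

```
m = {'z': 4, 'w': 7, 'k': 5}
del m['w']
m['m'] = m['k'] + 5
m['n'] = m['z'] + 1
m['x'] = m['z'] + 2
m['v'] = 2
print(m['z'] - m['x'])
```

-2

del 'w' → {'z': 4, 'k': 5}
m['m'] = m['k']+5 = 10 → {'z': 4, 'k': 5, 'm': 10}
m['n'] = m['z']+1 = 5 → {'z': 4, 'k': 5, 'm': 10, 'n': 5}
m['x'] = m['z']+2 = 6 → {'z': 4, 'k': 5, 'm': 10, 'n': 5, 'x': 6}
m['v'] = 2 → {'z': 4, 'k': 5, 'm': 10, 'n': 5, 'x': 6, 'v': 2}
m['z']-m['x'] = 4-6 = -2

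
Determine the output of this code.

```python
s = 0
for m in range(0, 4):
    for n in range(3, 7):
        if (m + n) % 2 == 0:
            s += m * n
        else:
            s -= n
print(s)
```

16

m=0,n=3: odd sum, s = 0-3 = -3
m=0,n=4: even sum, s = (-3)+0 = -3
m=0,n=5: odd sum, s = (-3)-5 = -8
m=0,n=6: even sum, s = (-8)+0 = -8
m=1,n=3: even sum, s = (-8)+3 = -5
m=1,n=4: odd sum, s = (-5)-4 = -9
m=1,n=5: even sum, s = (-9)+5 = -4
m=1,n=6: odd sum, s = (-4)-6 = -10
m=2,n=3: odd sum, s = (-10)-3 = -13
m=2,n=4: even sum, s = (-13)+8 = -5
m=2,n=5: odd sum, s = (-5)-5 = -10
m=2,n=6: even sum, s = (-10)+12 = 2
m=3,n=3: even sum, s = 2+9 = 11
m=3,n=4: odd sum, s = 11-4 = 7
m=3,n=5: even sum, s = 7+15 = 22
m=3,n=6: odd sum, s = 22-6 = 16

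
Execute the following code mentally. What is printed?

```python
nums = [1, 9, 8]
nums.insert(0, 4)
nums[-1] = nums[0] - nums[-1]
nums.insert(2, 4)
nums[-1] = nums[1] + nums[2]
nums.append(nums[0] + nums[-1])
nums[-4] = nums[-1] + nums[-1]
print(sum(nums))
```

insert 4 at 0 → [4, 1, 9, 8]
nums[-1] = nums[0]-nums[-1] = 4-8 = -4 → [4, 1, 9, -4]
insert 4 at 2 → [4, 1, 4, 9, -4]
nums[-1] = nums[1]+nums[2] = 1+4 = 5 → [4, 1, 4, 9, 5]
append nums[0]+nums[-1] = 4+5 = 9 → [4, 1, 4, 9, 5, 9]
nums[-4] = nums[-1]+nums[-1] = 9+9 = 18 → [4, 1, 18, 9, 5, 9]
sum = 46

46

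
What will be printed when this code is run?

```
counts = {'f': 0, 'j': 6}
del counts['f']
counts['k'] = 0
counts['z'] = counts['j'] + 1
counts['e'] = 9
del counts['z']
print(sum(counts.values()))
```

del 'f' → {'j': 6}
counts['k'] = 0 → {'j': 6, 'k': 0}
counts['z'] = counts['j']+1 = 7 → {'j': 6, 'k': 0, 'z': 7}
counts['e'] = 9 → {'j': 6, 'k': 0, 'z': 7, 'e': 9}
del 'z' → {'j': 6, 'k': 0, 'e': 9}
sum of values = 15

15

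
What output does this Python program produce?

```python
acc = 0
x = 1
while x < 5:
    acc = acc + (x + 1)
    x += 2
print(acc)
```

6

x=1: acc = 0+2 = 2
x=3: acc = 2+4 = 6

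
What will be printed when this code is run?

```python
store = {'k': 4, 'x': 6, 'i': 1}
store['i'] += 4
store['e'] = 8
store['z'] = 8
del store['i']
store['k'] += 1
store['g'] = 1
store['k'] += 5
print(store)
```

{'k': 10, 'x': 6, 'e': 8, 'z': 8, 'g': 1}

store['i'] = 1+4 = 5 → {'k': 4, 'x': 6, 'i': 5}
store['e'] = 8 → {'k': 4, 'x': 6, 'i': 5, 'e': 8}
store['z'] = 8 → {'k': 4, 'x': 6, 'i': 5, 'e': 8, 'z': 8}
del 'i' → {'k': 4, 'x': 6, 'e': 8, 'z': 8}
store['k'] = 4+1 = 5 → {'k': 5, 'x': 6, 'e': 8, 'z': 8}
store['g'] = 1 → {'k': 5, 'x': 6, 'e': 8, 'z': 8, 'g': 1}
store['k'] = 5+5 = 10 → {'k': 10, 'x': 6, 'e': 8, 'z': 8, 'g': 1}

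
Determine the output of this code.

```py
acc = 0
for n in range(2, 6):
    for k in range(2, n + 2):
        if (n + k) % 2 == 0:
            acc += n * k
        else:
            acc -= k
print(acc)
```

n=2,k=2: even sum, acc = 0+4 = 4
n=2,k=3: odd sum, acc = 4-3 = 1
n=3,k=2: odd sum, acc = 1-2 = -1
n=3,k=3: even sum, acc = (-1)+9 = 8
n=3,k=4: odd sum, acc = 8-4 = 4
n=4,k=2: even sum, acc = 4+8 = 12
n=4,k=3: odd sum, acc = 12-3 = 9
n=4,k=4: even sum, acc = 9+16 = 25
n=4,k=5: odd sum, acc = 25-5 = 20
n=5,k=2: odd sum, acc = 20-2 = 18
n=5,k=3: even sum, acc = 18+15 = 33
n=5,k=4: odd sum, acc = 33-4 = 29
n=5,k=5: even sum, acc = 29+25 = 54
n=5,k=6: odd sum, acc = 54-6 = 48

48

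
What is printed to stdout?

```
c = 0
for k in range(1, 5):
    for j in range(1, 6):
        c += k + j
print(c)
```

k=1,j=1: c = 0+2 = 2
k=1,j=2: c = 2+3 = 5
k=1,j=3: c = 5+4 = 9
k=1,j=4: c = 9+5 = 14
k=1,j=5: c = 14+6 = 20
k=2,j=1: c = 20+3 = 23
k=2,j=2: c = 23+4 = 27
k=2,j=3: c = 27+5 = 32
k=2,j=4: c = 32+6 = 38
k=2,j=5: c = 38+7 = 45
k=3,j=1: c = 45+4 = 49
k=3,j=2: c = 49+5 = 54
k=3,j=3: c = 54+6 = 60
k=3,j=4: c = 60+7 = 67
k=3,j=5: c = 67+8 = 75
k=4,j=1: c = 75+5 = 80
k=4,j=2: c = 80+6 = 86
k=4,j=3: c = 86+7 = 93
k=4,j=4: c = 93+8 = 101
k=4,j=5: c = 101+9 = 110

110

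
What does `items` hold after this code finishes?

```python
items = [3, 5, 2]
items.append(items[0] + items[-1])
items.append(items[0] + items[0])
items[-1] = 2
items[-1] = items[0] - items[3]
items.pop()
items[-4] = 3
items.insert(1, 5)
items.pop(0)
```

append items[0]+items[-1] = 3+2 = 5 → [3, 5, 2, 5]
append items[0]+items[0] = 3+3 = 6 → [3, 5, 2, 5, 6]
items[-1] = 2 → [3, 5, 2, 5, 2]
items[-1] = items[0]-items[3] = 3-5 = -2 → [3, 5, 2, 5, -2]
pop() removes -2 → [3, 5, 2, 5]
items[-4] = 3 → [3, 5, 2, 5]
insert 5 at 1 → [3, 5, 5, 2, 5]
pop(0) removes 3 → [5, 5, 2, 5]

[5, 5, 2, 5]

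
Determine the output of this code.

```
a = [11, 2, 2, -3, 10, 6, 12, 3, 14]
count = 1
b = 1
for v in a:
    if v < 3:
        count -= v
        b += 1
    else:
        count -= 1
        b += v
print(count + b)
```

v=11: not <3, count = 1-1 = 0; b=12
v=2: <3, count = 0-2 = -2; b=13
v=2: <3, count = (-2)-2 = -4; b=14
v=-3: <3, count = (-4)-(-3) = -1; b=15
v=10: not <3, count = (-1)-1 = -2; b=25
v=6: not <3, count = (-2)-1 = -3; b=31
v=12: not <3, count = (-3)-1 = -4; b=43
v=3: not <3, count = (-4)-1 = -5; b=46
v=14: not <3, count = (-5)-1 = -6; b=60
count+b = (-6)+60 = 54

54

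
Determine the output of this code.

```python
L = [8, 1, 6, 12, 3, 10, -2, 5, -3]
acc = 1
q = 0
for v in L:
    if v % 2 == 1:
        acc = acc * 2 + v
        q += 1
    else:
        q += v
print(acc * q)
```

v=8: not odd; q=8
v=1: odd, acc = 1*2+1 = 3; q=9
v=6: not odd; q=15
v=12: not odd; q=27
v=3: odd, acc = 3*2+3 = 9; q=28
v=10: not odd; q=38
v=-2: not odd; q=36
v=5: odd, acc = 9*2+5 = 23; q=37
v=-3: odd, acc = 23*2+(-3) = 43; q=38
acc*q = 43*38 = 1634

1634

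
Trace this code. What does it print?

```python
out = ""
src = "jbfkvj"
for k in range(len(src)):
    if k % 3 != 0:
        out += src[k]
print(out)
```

bfvj

k=0: skip
k=1: add 'b' → 'b'
k=2: add 'f' → 'bf'
k=3: skip
k=4: add 'v' → 'bfv'
k=5: add 'j' → 'bfvj'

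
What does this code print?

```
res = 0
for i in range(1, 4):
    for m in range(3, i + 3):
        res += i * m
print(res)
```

53

i=1,m=3: res = 0+3 = 3
i=2,m=3: res = 3+6 = 9
i=2,m=4: res = 9+8 = 17
i=3,m=3: res = 17+9 = 26
i=3,m=4: res = 26+12 = 38
i=3,m=5: res = 38+15 = 53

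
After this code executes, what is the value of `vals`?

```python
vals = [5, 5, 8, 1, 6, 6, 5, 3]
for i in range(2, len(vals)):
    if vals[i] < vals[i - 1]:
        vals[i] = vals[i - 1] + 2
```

i=2: 8>=5, unchanged → [5, 5, 8, 1, 6, 6, 5, 3]
i=3: 1<8, vals[3] = 8+2 = 10 → [5, 5, 8, 10, 6, 6, 5, 3]
i=4: 6<10, vals[4] = 10+2 = 12 → [5, 5, 8, 10, 12, 6, 5, 3]
i=5: 6<12, vals[5] = 12+2 = 14 → [5, 5, 8, 10, 12, 14, 5, 3]
i=6: 5<14, vals[6] = 14+2 = 16 → [5, 5, 8, 10, 12, 14, 16, 3]
i=7: 3<16, vals[7] = 16+2 = 18 → [5, 5, 8, 10, 12, 14, 16, 18]

[5, 5, 8, 10, 12, 14, 16, 18]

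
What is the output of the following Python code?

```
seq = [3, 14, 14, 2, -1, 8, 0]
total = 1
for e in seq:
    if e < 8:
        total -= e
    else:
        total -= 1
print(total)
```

e=3: <8, total = 1-3 = -2
e=14: not <8, total = (-2)-1 = -3
e=14: not <8, total = (-3)-1 = -4
e=2: <8, total = (-4)-2 = -6
e=-1: <8, total = (-6)-(-1) = -5
e=8: not <8, total = (-5)-1 = -6
e=0: <8, total = (-6)-0 = -6

-6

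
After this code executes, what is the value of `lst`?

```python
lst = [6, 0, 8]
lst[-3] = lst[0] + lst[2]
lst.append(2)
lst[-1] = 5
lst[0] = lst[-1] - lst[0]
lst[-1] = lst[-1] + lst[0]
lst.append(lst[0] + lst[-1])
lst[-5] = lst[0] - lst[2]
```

[-17, 0, 8, -4, -13]

lst[-3] = lst[0]+lst[2] = 6+8 = 14 → [14, 0, 8]
append 2 → [14, 0, 8, 2]
lst[-1] = 5 → [14, 0, 8, 5]
lst[0] = lst[-1]-lst[0] = 5-14 = -9 → [-9, 0, 8, 5]
lst[-1] = lst[-1]+lst[0] = 5+(-9) = -4 → [-9, 0, 8, -4]
append lst[0]+lst[-1] = (-9)+(-4) = -13 → [-9, 0, 8, -4, -13]
lst[-5] = lst[0]-lst[2] = (-9)-8 = -17 → [-17, 0, 8, -4, -13]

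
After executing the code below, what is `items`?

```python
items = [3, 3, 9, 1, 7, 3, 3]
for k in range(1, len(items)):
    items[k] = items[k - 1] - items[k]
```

k=1: items[1] = 3-3 = 0 → [3, 0, 9, 1, 7, 3, 3]
k=2: items[2] = 0-9 = -9 → [3, 0, -9, 1, 7, 3, 3]
k=3: items[3] = (-9)-1 = -10 → [3, 0, -9, -10, 7, 3, 3]
k=4: items[4] = (-10)-7 = -17 → [3, 0, -9, -10, -17, 3, 3]
k=5: items[5] = (-17)-3 = -20 → [3, 0, -9, -10, -17, -20, 3]
k=6: items[6] = (-20)-3 = -23 → [3, 0, -9, -10, -17, -20, -23]

[3, 0, -9, -10, -17, -20, -23]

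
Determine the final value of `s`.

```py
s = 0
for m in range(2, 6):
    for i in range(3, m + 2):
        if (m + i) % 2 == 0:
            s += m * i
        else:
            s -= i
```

40

m=2,i=3: odd sum, s = 0-3 = -3
m=3,i=3: even sum, s = (-3)+9 = 6
m=3,i=4: odd sum, s = 6-4 = 2
m=4,i=3: odd sum, s = 2-3 = -1
m=4,i=4: even sum, s = (-1)+16 = 15
m=4,i=5: odd sum, s = 15-5 = 10
m=5,i=3: even sum, s = 10+15 = 25
m=5,i=4: odd sum, s = 25-4 = 21
m=5,i=5: even sum, s = 21+25 = 46
m=5,i=6: odd sum, s = 46-6 = 40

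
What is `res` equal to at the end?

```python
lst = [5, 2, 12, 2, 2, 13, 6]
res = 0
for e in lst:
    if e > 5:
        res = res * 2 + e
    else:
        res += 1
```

104

e=5: not >5, res = 0+1 = 1
e=2: not >5, res = 1+1 = 2
e=12: >5, res = 2*2+12 = 16
e=2: not >5, res = 16+1 = 17
e=2: not >5, res = 17+1 = 18
e=13: >5, res = 18*2+13 = 49
e=6: >5, res = 49*2+6 = 104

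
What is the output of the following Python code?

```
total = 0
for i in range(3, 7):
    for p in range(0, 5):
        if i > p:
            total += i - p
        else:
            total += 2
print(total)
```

57

i=3,p=0: 3>0, total = 0+3 = 3
i=3,p=1: 3>1, total = 3+2 = 5
i=3,p=2: 3>2, total = 5+1 = 6
i=3,p=3: not 3>3, total = 6+2 = 8
i=3,p=4: not 3>4, total = 8+2 = 10
i=4,p=0: 4>0, total = 10+4 = 14
i=4,p=1: 4>1, total = 14+3 = 17
i=4,p=2: 4>2, total = 17+2 = 19
i=4,p=3: 4>3, total = 19+1 = 20
i=4,p=4: not 4>4, total = 20+2 = 22
i=5,p=0: 5>0, total = 22+5 = 27
i=5,p=1: 5>1, total = 27+4 = 31
i=5,p=2: 5>2, total = 31+3 = 34
i=5,p=3: 5>3, total = 34+2 = 36
i=5,p=4: 5>4, total = 36+1 = 37
i=6,p=0: 6>0, total = 37+6 = 43
i=6,p=1: 6>1, total = 43+5 = 48
i=6,p=2: 6>2, total = 48+4 = 52
i=6,p=3: 6>3, total = 52+3 = 55
i=6,p=4: 6>4, total = 55+2 = 57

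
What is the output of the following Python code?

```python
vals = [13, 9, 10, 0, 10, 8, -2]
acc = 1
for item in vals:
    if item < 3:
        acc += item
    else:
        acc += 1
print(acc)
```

4

item=13: not <3, acc = 1+1 = 2
item=9: not <3, acc = 2+1 = 3
item=10: not <3, acc = 3+1 = 4
item=0: <3, acc = 4+0 = 4
item=10: not <3, acc = 4+1 = 5
item=8: not <3, acc = 5+1 = 6
item=-2: <3, acc = 6+(-2) = 4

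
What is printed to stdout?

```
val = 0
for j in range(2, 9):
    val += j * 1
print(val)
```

j=2: val = 0+2*1 = 2
j=3: val = 2+3*1 = 5
j=4: val = 5+4*1 = 9
j=5: val = 9+5*1 = 14
j=6: val = 14+6*1 = 20
j=7: val = 20+7*1 = 27
j=8: val = 27+8*1 = 35

35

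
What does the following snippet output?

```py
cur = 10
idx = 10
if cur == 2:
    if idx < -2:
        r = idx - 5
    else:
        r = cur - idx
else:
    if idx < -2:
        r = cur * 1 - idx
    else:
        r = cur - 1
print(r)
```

cur=10, idx=10
cur == 2 is False; idx < -2 is False
→ r = cur - 1 = 9

9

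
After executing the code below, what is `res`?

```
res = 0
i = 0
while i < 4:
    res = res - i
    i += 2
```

-2

i=0: res = 0-0 = 0
i=2: res = 0-2 = -2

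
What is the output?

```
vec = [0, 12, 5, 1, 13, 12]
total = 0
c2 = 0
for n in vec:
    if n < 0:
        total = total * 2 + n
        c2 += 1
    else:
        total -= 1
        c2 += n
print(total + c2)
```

n=0: not <0, total = 0-1 = -1; c2=0
n=12: not <0, total = (-1)-1 = -2; c2=12
n=5: not <0, total = (-2)-1 = -3; c2=17
n=1: not <0, total = (-3)-1 = -4; c2=18
n=13: not <0, total = (-4)-1 = -5; c2=31
n=12: not <0, total = (-5)-1 = -6; c2=43
total+c2 = (-6)+43 = 37

37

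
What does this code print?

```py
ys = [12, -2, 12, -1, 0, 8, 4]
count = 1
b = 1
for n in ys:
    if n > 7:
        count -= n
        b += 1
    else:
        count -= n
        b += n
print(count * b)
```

-160

n=12: >7, count = 1-12 = -11; b=2
n=-2: not >7, count = (-11)-(-2) = -9; b=0
n=12: >7, count = (-9)-12 = -21; b=1
n=-1: not >7, count = (-21)-(-1) = -20; b=0
n=0: not >7, count = (-20)-0 = -20; b=0
n=8: >7, count = (-20)-8 = -28; b=1
n=4: not >7, count = (-28)-4 = -32; b=5
count*b = (-32)*5 = -160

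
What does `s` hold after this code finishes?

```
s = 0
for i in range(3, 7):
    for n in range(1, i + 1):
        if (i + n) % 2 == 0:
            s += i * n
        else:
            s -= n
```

i=3,n=1: even sum, s = 0+3 = 3
i=3,n=2: odd sum, s = 3-2 = 1
i=3,n=3: even sum, s = 1+9 = 10
i=4,n=1: odd sum, s = 10-1 = 9
i=4,n=2: even sum, s = 9+8 = 17
i=4,n=3: odd sum, s = 17-3 = 14
i=4,n=4: even sum, s = 14+16 = 30
i=5,n=1: even sum, s = 30+5 = 35
i=5,n=2: odd sum, s = 35-2 = 33
i=5,n=3: even sum, s = 33+15 = 48
i=5,n=4: odd sum, s = 48-4 = 44
i=5,n=5: even sum, s = 44+25 = 69
i=6,n=1: odd sum, s = 69-1 = 68
i=6,n=2: even sum, s = 68+12 = 80
i=6,n=3: odd sum, s = 80-3 = 77
i=6,n=4: even sum, s = 77+24 = 101
i=6,n=5: odd sum, s = 101-5 = 96
i=6,n=6: even sum, s = 96+36 = 132

132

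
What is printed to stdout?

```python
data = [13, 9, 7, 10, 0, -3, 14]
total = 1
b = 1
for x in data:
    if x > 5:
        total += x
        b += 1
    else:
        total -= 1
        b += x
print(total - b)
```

49

x=13: >5, total = 1+13 = 14; b=2
x=9: >5, total = 14+9 = 23; b=3
x=7: >5, total = 23+7 = 30; b=4
x=10: >5, total = 30+10 = 40; b=5
x=0: not >5, total = 40-1 = 39; b=5
x=-3: not >5, total = 39-1 = 38; b=2
x=14: >5, total = 38+14 = 52; b=3
total-b = 52-3 = 49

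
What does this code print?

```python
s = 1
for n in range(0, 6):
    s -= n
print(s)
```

-14

n=0: s = 1-0 = 1
n=1: s = 1-1 = 0
n=2: s = 0-2 = -2
n=3: s = (-2)-3 = -5
n=4: s = (-5)-4 = -9
n=5: s = (-9)-5 = -14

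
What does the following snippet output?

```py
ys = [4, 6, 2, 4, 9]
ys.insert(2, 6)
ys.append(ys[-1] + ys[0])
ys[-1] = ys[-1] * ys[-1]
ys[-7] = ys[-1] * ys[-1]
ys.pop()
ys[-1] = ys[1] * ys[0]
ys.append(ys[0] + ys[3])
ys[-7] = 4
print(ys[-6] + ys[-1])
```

insert 6 at 2 → [4, 6, 6, 2, 4, 9]
append ys[-1]+ys[0] = 9+4 = 13 → [4, 6, 6, 2, 4, 9, 13]
ys[-1] = ys[-1]*ys[-1] = 13*13 = 169 → [4, 6, 6, 2, 4, 9, 169]
ys[-7] = ys[-1]*ys[-1] = 169*169 = 28561 → [28561, 6, 6, 2, 4, 9, 169]
pop() removes 169 → [28561, 6, 6, 2, 4, 9]
ys[-1] = ys[1]*ys[0] = 6*28561 = 171366 → [28561, 6, 6, 2, 4, 171366]
append ys[0]+ys[3] = 28561+2 = 28563 → [28561, 6, 6, 2, 4, 171366, 28563]
ys[-7] = 4 → [4, 6, 6, 2, 4, 171366, 28563]
ys[-6]+ys[-1] = 6+28563 = 28569

28569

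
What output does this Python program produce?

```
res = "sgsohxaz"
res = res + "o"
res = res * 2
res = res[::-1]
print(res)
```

ozaxhosgsozaxhosgs

+ 'o' → 'sgsohxazo'
repeat ×2 → 'sgsohxazosgsohxazo'
reverse → 'ozaxhosgsozaxhosgs'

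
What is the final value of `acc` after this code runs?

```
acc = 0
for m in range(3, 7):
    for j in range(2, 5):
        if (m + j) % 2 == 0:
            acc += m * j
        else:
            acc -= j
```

66

m=3,j=2: odd sum, acc = 0-2 = -2
m=3,j=3: even sum, acc = (-2)+9 = 7
m=3,j=4: odd sum, acc = 7-4 = 3
m=4,j=2: even sum, acc = 3+8 = 11
m=4,j=3: odd sum, acc = 11-3 = 8
m=4,j=4: even sum, acc = 8+16 = 24
m=5,j=2: odd sum, acc = 24-2 = 22
m=5,j=3: even sum, acc = 22+15 = 37
m=5,j=4: odd sum, acc = 37-4 = 33
m=6,j=2: even sum, acc = 33+12 = 45
m=6,j=3: odd sum, acc = 45-3 = 42
m=6,j=4: even sum, acc = 42+24 = 66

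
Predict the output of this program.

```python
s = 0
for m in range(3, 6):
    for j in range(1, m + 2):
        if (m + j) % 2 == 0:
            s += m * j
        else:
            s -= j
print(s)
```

m=3,j=1: even sum, s = 0+3 = 3
m=3,j=2: odd sum, s = 3-2 = 1
m=3,j=3: even sum, s = 1+9 = 10
m=3,j=4: odd sum, s = 10-4 = 6
m=4,j=1: odd sum, s = 6-1 = 5
m=4,j=2: even sum, s = 5+8 = 13
m=4,j=3: odd sum, s = 13-3 = 10
m=4,j=4: even sum, s = 10+16 = 26
m=4,j=5: odd sum, s = 26-5 = 21
m=5,j=1: even sum, s = 21+5 = 26
m=5,j=2: odd sum, s = 26-2 = 24
m=5,j=3: even sum, s = 24+15 = 39
m=5,j=4: odd sum, s = 39-4 = 35
m=5,j=5: even sum, s = 35+25 = 60
m=5,j=6: odd sum, s = 60-6 = 54

54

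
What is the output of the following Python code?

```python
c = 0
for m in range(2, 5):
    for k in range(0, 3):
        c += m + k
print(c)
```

m=2,k=0: c = 0+2 = 2
m=2,k=1: c = 2+3 = 5
m=2,k=2: c = 5+4 = 9
m=3,k=0: c = 9+3 = 12
m=3,k=1: c = 12+4 = 16
m=3,k=2: c = 16+5 = 21
m=4,k=0: c = 21+4 = 25
m=4,k=1: c = 25+5 = 30
m=4,k=2: c = 30+6 = 36

36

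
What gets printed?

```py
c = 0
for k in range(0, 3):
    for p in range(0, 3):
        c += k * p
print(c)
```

9

k=0,p=0: c = 0+0 = 0
k=0,p=1: c = 0+0 = 0
k=0,p=2: c = 0+0 = 0
k=1,p=0: c = 0+0 = 0
k=1,p=1: c = 0+1 = 1
k=1,p=2: c = 1+2 = 3
k=2,p=0: c = 3+0 = 3
k=2,p=1: c = 3+2 = 5
k=2,p=2: c = 5+4 = 9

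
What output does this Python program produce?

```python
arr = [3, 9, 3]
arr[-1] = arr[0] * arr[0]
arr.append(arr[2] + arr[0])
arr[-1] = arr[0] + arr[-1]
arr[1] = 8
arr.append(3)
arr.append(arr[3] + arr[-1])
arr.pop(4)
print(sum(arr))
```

arr[-1] = arr[0]*arr[0] = 3*3 = 9 → [3, 9, 9]
append arr[2]+arr[0] = 9+3 = 12 → [3, 9, 9, 12]
arr[-1] = arr[0]+arr[-1] = 3+12 = 15 → [3, 9, 9, 15]
arr[1] = 8 → [3, 8, 9, 15]
append 3 → [3, 8, 9, 15, 3]
append arr[3]+arr[-1] = 15+3 = 18 → [3, 8, 9, 15, 3, 18]
pop(4) removes 3 → [3, 8, 9, 15, 18]
sum = 53

53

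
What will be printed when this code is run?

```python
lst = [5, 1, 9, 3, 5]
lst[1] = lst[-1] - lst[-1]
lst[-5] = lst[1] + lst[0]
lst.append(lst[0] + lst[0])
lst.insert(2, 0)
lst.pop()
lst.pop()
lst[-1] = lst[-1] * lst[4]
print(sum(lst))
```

23

lst[1] = lst[-1]-lst[-1] = 5-5 = 0 → [5, 0, 9, 3, 5]
lst[-5] = lst[1]+lst[0] = 0+5 = 5 → [5, 0, 9, 3, 5]
append lst[0]+lst[0] = 5+5 = 10 → [5, 0, 9, 3, 5, 10]
insert 0 at 2 → [5, 0, 0, 9, 3, 5, 10]
pop() removes 10 → [5, 0, 0, 9, 3, 5]
pop() removes 5 → [5, 0, 0, 9, 3]
lst[-1] = lst[-1]*lst[4] = 3*3 = 9 → [5, 0, 0, 9, 9]
sum = 23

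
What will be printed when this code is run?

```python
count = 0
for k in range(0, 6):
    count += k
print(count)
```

k=0: count = 0+0 = 0
k=1: count = 0+1 = 1
k=2: count = 1+2 = 3
k=3: count = 3+3 = 6
k=4: count = 6+4 = 10
k=5: count = 10+5 = 15

15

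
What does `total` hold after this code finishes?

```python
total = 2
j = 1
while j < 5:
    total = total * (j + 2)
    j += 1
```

720

j=1: total = 2*3 = 6
j=2: total = 6*4 = 24
j=3: total = 24*5 = 120
j=4: total = 120*6 = 720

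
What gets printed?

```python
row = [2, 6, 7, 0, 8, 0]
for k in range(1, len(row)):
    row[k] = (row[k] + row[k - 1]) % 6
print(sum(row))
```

20

k=1: row[1] = (6+2)%6 = 2 → [2, 2, 7, 0, 8, 0]
k=2: row[2] = (7+2)%6 = 3 → [2, 2, 3, 0, 8, 0]
k=3: row[3] = (0+3)%6 = 3 → [2, 2, 3, 3, 8, 0]
k=4: row[4] = (8+3)%6 = 5 → [2, 2, 3, 3, 5, 0]
k=5: row[5] = (0+5)%6 = 5 → [2, 2, 3, 3, 5, 5]
sum = 20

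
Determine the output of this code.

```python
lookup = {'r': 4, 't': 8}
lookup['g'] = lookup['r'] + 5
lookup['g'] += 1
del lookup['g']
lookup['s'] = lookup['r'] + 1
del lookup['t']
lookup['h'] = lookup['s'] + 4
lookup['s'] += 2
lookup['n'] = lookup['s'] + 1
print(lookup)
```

lookup['g'] = lookup['r']+5 = 9 → {'r': 4, 't': 8, 'g': 9}
lookup['g'] = 9+1 = 10 → {'r': 4, 't': 8, 'g': 10}
del 'g' → {'r': 4, 't': 8}
lookup['s'] = lookup['r']+1 = 5 → {'r': 4, 't': 8, 's': 5}
del 't' → {'r': 4, 's': 5}
lookup['h'] = lookup['s']+4 = 9 → {'r': 4, 's': 5, 'h': 9}
lookup['s'] = 5+2 = 7 → {'r': 4, 's': 7, 'h': 9}
lookup['n'] = lookup['s']+1 = 8 → {'r': 4, 's': 7, 'h': 9, 'n': 8}

{'r': 4, 's': 7, 'h': 9, 'n': 8}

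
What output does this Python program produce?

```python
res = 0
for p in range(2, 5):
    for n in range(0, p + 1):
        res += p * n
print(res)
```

p=2,n=0: res = 0+0 = 0
p=2,n=1: res = 0+2 = 2
p=2,n=2: res = 2+4 = 6
p=3,n=0: res = 6+0 = 6
p=3,n=1: res = 6+3 = 9
p=3,n=2: res = 9+6 = 15
p=3,n=3: res = 15+9 = 24
p=4,n=0: res = 24+0 = 24
p=4,n=1: res = 24+4 = 28
p=4,n=2: res = 28+8 = 36
p=4,n=3: res = 36+12 = 48
p=4,n=4: res = 48+16 = 64

64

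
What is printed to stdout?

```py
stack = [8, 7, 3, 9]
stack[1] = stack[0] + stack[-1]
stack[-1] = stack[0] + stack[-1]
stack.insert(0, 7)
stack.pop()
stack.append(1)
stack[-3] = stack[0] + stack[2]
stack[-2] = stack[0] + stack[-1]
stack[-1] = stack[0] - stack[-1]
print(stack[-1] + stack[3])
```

14

stack[1] = stack[0]+stack[-1] = 8+9 = 17 → [8, 17, 3, 9]
stack[-1] = stack[0]+stack[-1] = 8+9 = 17 → [8, 17, 3, 17]
insert 7 at 0 → [7, 8, 17, 3, 17]
pop() removes 17 → [7, 8, 17, 3]
append 1 → [7, 8, 17, 3, 1]
stack[-3] = stack[0]+stack[2] = 7+17 = 24 → [7, 8, 24, 3, 1]
stack[-2] = stack[0]+stack[-1] = 7+1 = 8 → [7, 8, 24, 8, 1]
stack[-1] = stack[0]-stack[-1] = 7-1 = 6 → [7, 8, 24, 8, 6]
stack[-1]+stack[3] = 6+8 = 14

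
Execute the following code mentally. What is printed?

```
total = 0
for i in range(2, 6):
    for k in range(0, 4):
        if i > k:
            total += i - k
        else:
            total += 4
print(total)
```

45

i=2,k=0: 2>0, total = 0+2 = 2
i=2,k=1: 2>1, total = 2+1 = 3
i=2,k=2: not 2>2, total = 3+4 = 7
i=2,k=3: not 2>3, total = 7+4 = 11
i=3,k=0: 3>0, total = 11+3 = 14
i=3,k=1: 3>1, total = 14+2 = 16
i=3,k=2: 3>2, total = 16+1 = 17
i=3,k=3: not 3>3, total = 17+4 = 21
i=4,k=0: 4>0, total = 21+4 = 25
i=4,k=1: 4>1, total = 25+3 = 28
i=4,k=2: 4>2, total = 28+2 = 30
i=4,k=3: 4>3, total = 30+1 = 31
i=5,k=0: 5>0, total = 31+5 = 36
i=5,k=1: 5>1, total = 36+4 = 40
i=5,k=2: 5>2, total = 40+3 = 43
i=5,k=3: 5>3, total = 43+2 = 45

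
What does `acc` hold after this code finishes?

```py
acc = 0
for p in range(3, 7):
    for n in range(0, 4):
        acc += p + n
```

p=3,n=0: acc = 0+3 = 3
p=3,n=1: acc = 3+4 = 7
p=3,n=2: acc = 7+5 = 12
p=3,n=3: acc = 12+6 = 18
p=4,n=0: acc = 18+4 = 22
p=4,n=1: acc = 22+5 = 27
p=4,n=2: acc = 27+6 = 33
p=4,n=3: acc = 33+7 = 40
p=5,n=0: acc = 40+5 = 45
p=5,n=1: acc = 45+6 = 51
p=5,n=2: acc = 51+7 = 58
p=5,n=3: acc = 58+8 = 66
p=6,n=0: acc = 66+6 = 72
p=6,n=1: acc = 72+7 = 79
p=6,n=2: acc = 79+8 = 87
p=6,n=3: acc = 87+9 = 96

96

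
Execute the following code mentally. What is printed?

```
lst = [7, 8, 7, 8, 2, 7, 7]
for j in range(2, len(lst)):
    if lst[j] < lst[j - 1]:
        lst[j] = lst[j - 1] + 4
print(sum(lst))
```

j=2: 7<8, lst[2] = 8+4 = 12 → [7, 8, 12, 8, 2, 7, 7]
j=3: 8<12, lst[3] = 12+4 = 16 → [7, 8, 12, 16, 2, 7, 7]
j=4: 2<16, lst[4] = 16+4 = 20 → [7, 8, 12, 16, 20, 7, 7]
j=5: 7<20, lst[5] = 20+4 = 24 → [7, 8, 12, 16, 20, 24, 7]
j=6: 7<24, lst[6] = 24+4 = 28 → [7, 8, 12, 16, 20, 24, 28]
sum = 115

115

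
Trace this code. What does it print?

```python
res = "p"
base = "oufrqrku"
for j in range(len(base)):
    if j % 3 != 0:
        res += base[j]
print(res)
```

j=0: skip
j=1: add 'u' → 'pu'
j=2: add 'f' → 'puf'
j=3: skip
j=4: add 'q' → 'pufq'
j=5: add 'r' → 'pufqr'
j=6: skip
j=7: add 'u' → 'pufqru'

pufqru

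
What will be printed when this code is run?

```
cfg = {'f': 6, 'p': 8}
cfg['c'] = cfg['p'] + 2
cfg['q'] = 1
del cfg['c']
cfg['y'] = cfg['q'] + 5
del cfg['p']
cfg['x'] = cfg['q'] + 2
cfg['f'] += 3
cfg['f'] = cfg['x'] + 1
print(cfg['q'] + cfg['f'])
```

5

cfg['c'] = cfg['p']+2 = 10 → {'f': 6, 'p': 8, 'c': 10}
cfg['q'] = 1 → {'f': 6, 'p': 8, 'c': 10, 'q': 1}
del 'c' → {'f': 6, 'p': 8, 'q': 1}
cfg['y'] = cfg['q']+5 = 6 → {'f': 6, 'p': 8, 'q': 1, 'y': 6}
del 'p' → {'f': 6, 'q': 1, 'y': 6}
cfg['x'] = cfg['q']+2 = 3 → {'f': 6, 'q': 1, 'y': 6, 'x': 3}
cfg['f'] = 6+3 = 9 → {'f': 9, 'q': 1, 'y': 6, 'x': 3}
cfg['f'] = cfg['x']+1 = 4 → {'f': 4, 'q': 1, 'y': 6, 'x': 3}
cfg['q']+cfg['f'] = 1+4 = 5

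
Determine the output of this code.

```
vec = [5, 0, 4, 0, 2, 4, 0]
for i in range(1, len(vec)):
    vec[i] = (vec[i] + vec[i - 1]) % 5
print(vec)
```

i=1: vec[1] = (0+5)%5 = 0 → [5, 0, 4, 0, 2, 4, 0]
i=2: vec[2] = (4+0)%5 = 4 → [5, 0, 4, 0, 2, 4, 0]
i=3: vec[3] = (0+4)%5 = 4 → [5, 0, 4, 4, 2, 4, 0]
i=4: vec[4] = (2+4)%5 = 1 → [5, 0, 4, 4, 1, 4, 0]
i=5: vec[5] = (4+1)%5 = 0 → [5, 0, 4, 4, 1, 0, 0]
i=6: vec[6] = (0+0)%5 = 0 → [5, 0, 4, 4, 1, 0, 0]

[5, 0, 4, 4, 1, 0, 0]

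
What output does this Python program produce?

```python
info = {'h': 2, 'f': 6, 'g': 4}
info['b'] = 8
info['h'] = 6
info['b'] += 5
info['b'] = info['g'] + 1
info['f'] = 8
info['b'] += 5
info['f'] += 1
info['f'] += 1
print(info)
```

info['b'] = 8 → {'h': 2, 'f': 6, 'g': 4, 'b': 8}
info['h'] = 6 → {'h': 6, 'f': 6, 'g': 4, 'b': 8}
info['b'] = 8+5 = 13 → {'h': 6, 'f': 6, 'g': 4, 'b': 13}
info['b'] = info['g']+1 = 5 → {'h': 6, 'f': 6, 'g': 4, 'b': 5}
info['f'] = 8 → {'h': 6, 'f': 8, 'g': 4, 'b': 5}
info['b'] = 5+5 = 10 → {'h': 6, 'f': 8, 'g': 4, 'b': 10}
info['f'] = 8+1 = 9 → {'h': 6, 'f': 9, 'g': 4, 'b': 10}
info['f'] = 9+1 = 10 → {'h': 6, 'f': 10, 'g': 4, 'b': 10}

{'h': 6, 'f': 10, 'g': 4, 'b': 10}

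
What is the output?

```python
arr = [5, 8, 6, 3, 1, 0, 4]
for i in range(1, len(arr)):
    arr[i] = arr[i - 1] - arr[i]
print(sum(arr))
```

i=1: arr[1] = 5-8 = -3 → [5, -3, 6, 3, 1, 0, 4]
i=2: arr[2] = (-3)-6 = -9 → [5, -3, -9, 3, 1, 0, 4]
i=3: arr[3] = (-9)-3 = -12 → [5, -3, -9, -12, 1, 0, 4]
i=4: arr[4] = (-12)-1 = -13 → [5, -3, -9, -12, -13, 0, 4]
i=5: arr[5] = (-13)-0 = -13 → [5, -3, -9, -12, -13, -13, 4]
i=6: arr[6] = (-13)-4 = -17 → [5, -3, -9, -12, -13, -13, -17]
sum = -62

-62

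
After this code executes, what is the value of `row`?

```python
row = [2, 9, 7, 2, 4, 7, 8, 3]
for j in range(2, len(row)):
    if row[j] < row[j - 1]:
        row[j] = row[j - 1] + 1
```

j=2: 7<9, row[2] = 9+1 = 10 → [2, 9, 10, 2, 4, 7, 8, 3]
j=3: 2<10, row[3] = 10+1 = 11 → [2, 9, 10, 11, 4, 7, 8, 3]
j=4: 4<11, row[4] = 11+1 = 12 → [2, 9, 10, 11, 12, 7, 8, 3]
j=5: 7<12, row[5] = 12+1 = 13 → [2, 9, 10, 11, 12, 13, 8, 3]
j=6: 8<13, row[6] = 13+1 = 14 → [2, 9, 10, 11, 12, 13, 14, 3]
j=7: 3<14, row[7] = 14+1 = 15 → [2, 9, 10, 11, 12, 13, 14, 15]

[2, 9, 10, 11, 12, 13, 14, 15]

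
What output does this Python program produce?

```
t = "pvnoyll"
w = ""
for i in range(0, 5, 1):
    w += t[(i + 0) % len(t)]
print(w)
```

pvnoy

i=0: add t[0]='p' → 'p'
i=1: add t[1]='v' → 'pv'
i=2: add t[2]='n' → 'pvn'
i=3: add t[3]='o' → 'pvno'
i=4: add t[4]='y' → 'pvnoy'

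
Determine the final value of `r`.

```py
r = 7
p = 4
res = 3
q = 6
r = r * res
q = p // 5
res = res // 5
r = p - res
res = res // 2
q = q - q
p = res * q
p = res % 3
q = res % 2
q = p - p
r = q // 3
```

0

r = 7*3 = 21
q = 4//5 = 0
res = 3//5 = 0
r = 4-0 = 4
res = 0//2 = 0
q = 0-0 = 0
p = 0*0 = 0
p = 0%3 = 0
q = 0%2 = 0
q = 0-0 = 0
r = 0//3 = 0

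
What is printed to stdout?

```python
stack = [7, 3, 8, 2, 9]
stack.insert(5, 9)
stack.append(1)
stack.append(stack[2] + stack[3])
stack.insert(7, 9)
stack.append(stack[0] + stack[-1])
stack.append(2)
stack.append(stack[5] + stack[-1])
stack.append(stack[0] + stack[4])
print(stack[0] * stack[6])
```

7

insert 9 at 5 → [7, 3, 8, 2, 9, 9]
append 1 → [7, 3, 8, 2, 9, 9, 1]
append stack[2]+stack[3] = 8+2 = 10 → [7, 3, 8, 2, 9, 9, 1, 10]
insert 9 at 7 → [7, 3, 8, 2, 9, 9, 1, 9, 10]
append stack[0]+stack[-1] = 7+10 = 17 → [7, 3, 8, 2, 9, 9, 1, 9, 10, 17]
append 2 → [7, 3, 8, 2, 9, 9, 1, 9, 10, 17, 2]
append stack[5]+stack[-1] = 9+2 = 11 → [7, 3, 8, 2, 9, 9, 1, 9, 10, 17, 2, 11]
append stack[0]+stack[4] = 7+9 = 16 → [7, 3, 8, 2, 9, 9, 1, 9, 10, 17, 2, 11, 16]
stack[0]*stack[6] = 7*1 = 7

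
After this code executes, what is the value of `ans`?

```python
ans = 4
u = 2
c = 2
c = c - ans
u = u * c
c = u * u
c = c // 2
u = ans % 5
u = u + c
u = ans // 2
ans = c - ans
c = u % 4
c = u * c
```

c = 2-4 = -2
u = 2*(-2) = -4
c = (-4)*(-4) = 16
c = 16//2 = 8
u = 4%5 = 4
u = 4+8 = 12
u = 4//2 = 2
ans = 8-4 = 4
c = 2%4 = 2
c = 2*2 = 4

4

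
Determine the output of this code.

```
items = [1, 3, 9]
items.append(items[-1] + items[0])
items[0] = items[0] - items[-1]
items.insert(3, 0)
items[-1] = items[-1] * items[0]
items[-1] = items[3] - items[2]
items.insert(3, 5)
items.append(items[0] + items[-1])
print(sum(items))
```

append items[-1]+items[0] = 9+1 = 10 → [1, 3, 9, 10]
items[0] = items[0]-items[-1] = 1-10 = -9 → [-9, 3, 9, 10]
insert 0 at 3 → [-9, 3, 9, 0, 10]
items[-1] = items[-1]*items[0] = 10*(-9) = -90 → [-9, 3, 9, 0, -90]
items[-1] = items[3]-items[2] = 0-9 = -9 → [-9, 3, 9, 0, -9]
insert 5 at 3 → [-9, 3, 9, 5, 0, -9]
append items[0]+items[-1] = (-9)+(-9) = -18 → [-9, 3, 9, 5, 0, -9, -18]
sum = -19

-19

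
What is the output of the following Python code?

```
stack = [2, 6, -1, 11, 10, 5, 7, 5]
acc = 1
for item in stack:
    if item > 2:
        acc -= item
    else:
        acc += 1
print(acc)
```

-41

item=2: not >2, acc = 1+1 = 2
item=6: >2, acc = 2-6 = -4
item=-1: not >2, acc = (-4)+1 = -3
item=11: >2, acc = (-3)-11 = -14
item=10: >2, acc = (-14)-10 = -24
item=5: >2, acc = (-24)-5 = -29
item=7: >2, acc = (-29)-7 = -36
item=5: >2, acc = (-36)-5 = -41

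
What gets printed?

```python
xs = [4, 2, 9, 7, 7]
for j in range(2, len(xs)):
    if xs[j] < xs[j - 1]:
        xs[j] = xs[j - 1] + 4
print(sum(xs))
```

45

j=2: 9>=2, unchanged → [4, 2, 9, 7, 7]
j=3: 7<9, xs[3] = 9+4 = 13 → [4, 2, 9, 13, 7]
j=4: 7<13, xs[4] = 13+4 = 17 → [4, 2, 9, 13, 17]
sum = 45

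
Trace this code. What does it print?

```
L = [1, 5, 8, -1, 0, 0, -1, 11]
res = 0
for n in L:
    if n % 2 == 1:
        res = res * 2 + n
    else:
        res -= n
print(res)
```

-3

n=1: odd, res = 0*2+1 = 1
n=5: odd, res = 1*2+5 = 7
n=8: not odd, res = 7-8 = -1
n=-1: odd, res = (-1)*2+(-1) = -3
n=0: not odd, res = (-3)-0 = -3
n=0: not odd, res = (-3)-0 = -3
n=-1: odd, res = (-3)*2+(-1) = -7
n=11: odd, res = (-7)*2+11 = -3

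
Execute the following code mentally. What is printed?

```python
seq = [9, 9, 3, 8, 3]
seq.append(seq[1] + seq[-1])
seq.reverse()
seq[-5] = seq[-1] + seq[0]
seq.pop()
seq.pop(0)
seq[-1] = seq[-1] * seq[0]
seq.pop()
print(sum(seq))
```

append seq[1]+seq[-1] = 9+3 = 12 → [9, 9, 3, 8, 3, 12]
reverse → [12, 3, 8, 3, 9, 9]
seq[-5] = seq[-1]+seq[0] = 9+12 = 21 → [12, 21, 8, 3, 9, 9]
pop() removes 9 → [12, 21, 8, 3, 9]
pop(0) removes 12 → [21, 8, 3, 9]
seq[-1] = seq[-1]*seq[0] = 9*21 = 189 → [21, 8, 3, 189]
pop() removes 189 → [21, 8, 3]
sum = 32

32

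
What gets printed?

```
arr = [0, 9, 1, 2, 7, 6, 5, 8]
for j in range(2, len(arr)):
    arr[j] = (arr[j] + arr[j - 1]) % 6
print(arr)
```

[0, 9, 4, 0, 1, 1, 0, 2]

j=2: arr[2] = (1+9)%6 = 4 → [0, 9, 4, 2, 7, 6, 5, 8]
j=3: arr[3] = (2+4)%6 = 0 → [0, 9, 4, 0, 7, 6, 5, 8]
j=4: arr[4] = (7+0)%6 = 1 → [0, 9, 4, 0, 1, 6, 5, 8]
j=5: arr[5] = (6+1)%6 = 1 → [0, 9, 4, 0, 1, 1, 5, 8]
j=6: arr[6] = (5+1)%6 = 0 → [0, 9, 4, 0, 1, 1, 0, 8]
j=7: arr[7] = (8+0)%6 = 2 → [0, 9, 4, 0, 1, 1, 0, 2]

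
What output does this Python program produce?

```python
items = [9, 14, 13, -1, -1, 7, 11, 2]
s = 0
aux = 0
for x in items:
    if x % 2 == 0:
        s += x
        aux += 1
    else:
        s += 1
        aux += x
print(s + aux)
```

x=9: not even, s = 0+1 = 1; aux=9
x=14: even, s = 1+14 = 15; aux=10
x=13: not even, s = 15+1 = 16; aux=23
x=-1: not even, s = 16+1 = 17; aux=22
x=-1: not even, s = 17+1 = 18; aux=21
x=7: not even, s = 18+1 = 19; aux=28
x=11: not even, s = 19+1 = 20; aux=39
x=2: even, s = 20+2 = 22; aux=40
s+aux = 22+40 = 62

62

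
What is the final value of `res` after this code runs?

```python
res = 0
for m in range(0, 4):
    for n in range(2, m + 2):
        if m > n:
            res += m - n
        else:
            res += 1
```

m=1,n=2: not 1>2, res = 0+1 = 1
m=2,n=2: not 2>2, res = 1+1 = 2
m=2,n=3: not 2>3, res = 2+1 = 3
m=3,n=2: 3>2, res = 3+1 = 4
m=3,n=3: not 3>3, res = 4+1 = 5
m=3,n=4: not 3>4, res = 5+1 = 6

6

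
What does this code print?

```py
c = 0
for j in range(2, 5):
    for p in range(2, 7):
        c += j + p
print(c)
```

j=2,p=2: c = 0+4 = 4
j=2,p=3: c = 4+5 = 9
j=2,p=4: c = 9+6 = 15
j=2,p=5: c = 15+7 = 22
j=2,p=6: c = 22+8 = 30
j=3,p=2: c = 30+5 = 35
j=3,p=3: c = 35+6 = 41
j=3,p=4: c = 41+7 = 48
j=3,p=5: c = 48+8 = 56
j=3,p=6: c = 56+9 = 65
j=4,p=2: c = 65+6 = 71
j=4,p=3: c = 71+7 = 78
j=4,p=4: c = 78+8 = 86
j=4,p=5: c = 86+9 = 95
j=4,p=6: c = 95+10 = 105

105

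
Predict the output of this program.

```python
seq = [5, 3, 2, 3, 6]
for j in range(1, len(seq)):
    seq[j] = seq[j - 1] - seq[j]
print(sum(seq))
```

j=1: seq[1] = 5-3 = 2 → [5, 2, 2, 3, 6]
j=2: seq[2] = 2-2 = 0 → [5, 2, 0, 3, 6]
j=3: seq[3] = 0-3 = -3 → [5, 2, 0, -3, 6]
j=4: seq[4] = (-3)-6 = -9 → [5, 2, 0, -3, -9]
sum = -5

-5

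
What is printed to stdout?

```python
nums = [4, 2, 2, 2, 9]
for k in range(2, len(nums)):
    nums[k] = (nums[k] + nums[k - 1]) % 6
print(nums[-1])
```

3

k=2: nums[2] = (2+2)%6 = 4 → [4, 2, 4, 2, 9]
k=3: nums[3] = (2+4)%6 = 0 → [4, 2, 4, 0, 9]
k=4: nums[4] = (9+0)%6 = 3 → [4, 2, 4, 0, 3]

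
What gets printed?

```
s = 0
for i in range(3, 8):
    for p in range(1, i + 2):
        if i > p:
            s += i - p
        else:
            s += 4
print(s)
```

95

i=3,p=1: 3>1, s = 0+2 = 2
i=3,p=2: 3>2, s = 2+1 = 3
i=3,p=3: not 3>3, s = 3+4 = 7
i=3,p=4: not 3>4, s = 7+4 = 11
i=4,p=1: 4>1, s = 11+3 = 14
i=4,p=2: 4>2, s = 14+2 = 16
i=4,p=3: 4>3, s = 16+1 = 17
i=4,p=4: not 4>4, s = 17+4 = 21
i=4,p=5: not 4>5, s = 21+4 = 25
i=5,p=1: 5>1, s = 25+4 = 29
i=5,p=2: 5>2, s = 29+3 = 32
i=5,p=3: 5>3, s = 32+2 = 34
i=5,p=4: 5>4, s = 34+1 = 35
i=5,p=5: not 5>5, s = 35+4 = 39
i=5,p=6: not 5>6, s = 39+4 = 43
i=6,p=1: 6>1, s = 43+5 = 48
i=6,p=2: 6>2, s = 48+4 = 52
i=6,p=3: 6>3, s = 52+3 = 55
i=6,p=4: 6>4, s = 55+2 = 57
i=6,p=5: 6>5, s = 57+1 = 58
i=6,p=6: not 6>6, s = 58+4 = 62
i=6,p=7: not 6>7, s = 62+4 = 66
i=7,p=1: 7>1, s = 66+6 = 72
i=7,p=2: 7>2, s = 72+5 = 77
i=7,p=3: 7>3, s = 77+4 = 81
i=7,p=4: 7>4, s = 81+3 = 84
i=7,p=5: 7>5, s = 84+2 = 86
i=7,p=6: 7>6, s = 86+1 = 87
i=7,p=7: not 7>7, s = 87+4 = 91
i=7,p=8: not 7>8, s = 91+4 = 95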